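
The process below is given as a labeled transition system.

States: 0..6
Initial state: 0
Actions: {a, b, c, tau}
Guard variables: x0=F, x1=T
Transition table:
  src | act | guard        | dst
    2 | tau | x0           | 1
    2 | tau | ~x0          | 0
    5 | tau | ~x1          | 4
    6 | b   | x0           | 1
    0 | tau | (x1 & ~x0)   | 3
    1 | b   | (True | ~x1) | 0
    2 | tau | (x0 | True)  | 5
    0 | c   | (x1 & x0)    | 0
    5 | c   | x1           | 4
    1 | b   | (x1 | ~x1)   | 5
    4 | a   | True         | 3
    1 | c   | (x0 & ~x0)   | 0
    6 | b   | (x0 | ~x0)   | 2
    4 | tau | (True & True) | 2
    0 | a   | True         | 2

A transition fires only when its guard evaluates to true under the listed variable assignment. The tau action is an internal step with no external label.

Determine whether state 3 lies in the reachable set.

Answer: REACHABLE

Working:
Guard filter leaves 10 enabled edge(s).
Layer 0: {0}
Layer 1: {2,3}  cumulative {0,2,3}
Layer 2: {5}  cumulative {0,2,3,5}
Layer 3: {4}  cumulative {0,2,3,4,5}
Reachable = {0,2,3,4,5}
trace reaching 3: tau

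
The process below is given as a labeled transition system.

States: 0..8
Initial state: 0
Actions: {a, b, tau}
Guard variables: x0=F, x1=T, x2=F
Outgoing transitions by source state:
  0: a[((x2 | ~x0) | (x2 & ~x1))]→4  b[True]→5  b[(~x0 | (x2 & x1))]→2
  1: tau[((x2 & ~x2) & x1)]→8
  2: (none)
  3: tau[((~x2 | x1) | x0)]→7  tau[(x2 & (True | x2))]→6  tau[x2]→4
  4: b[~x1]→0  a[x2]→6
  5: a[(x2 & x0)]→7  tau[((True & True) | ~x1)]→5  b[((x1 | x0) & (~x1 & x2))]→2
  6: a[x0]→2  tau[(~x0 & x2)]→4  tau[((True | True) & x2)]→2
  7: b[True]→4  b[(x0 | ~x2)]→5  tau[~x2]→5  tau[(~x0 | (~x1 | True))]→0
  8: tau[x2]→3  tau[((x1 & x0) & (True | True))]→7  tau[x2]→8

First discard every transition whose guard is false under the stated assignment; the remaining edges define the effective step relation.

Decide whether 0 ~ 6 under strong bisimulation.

Refine partition for ~:
  π0 = {{0,1,2,3,4,5,6,7,8}}
  π1 = {{0},{1,2,4,6,8},{3,5},{7}}
  π2 = {{0},{1,2,4,6,8},{3},{5},{7}}
5 equivalence class(es) (converged in 3)
0∈{0}, 6∈{1,2,4,6,8}

Answer: NOT BISIMILAR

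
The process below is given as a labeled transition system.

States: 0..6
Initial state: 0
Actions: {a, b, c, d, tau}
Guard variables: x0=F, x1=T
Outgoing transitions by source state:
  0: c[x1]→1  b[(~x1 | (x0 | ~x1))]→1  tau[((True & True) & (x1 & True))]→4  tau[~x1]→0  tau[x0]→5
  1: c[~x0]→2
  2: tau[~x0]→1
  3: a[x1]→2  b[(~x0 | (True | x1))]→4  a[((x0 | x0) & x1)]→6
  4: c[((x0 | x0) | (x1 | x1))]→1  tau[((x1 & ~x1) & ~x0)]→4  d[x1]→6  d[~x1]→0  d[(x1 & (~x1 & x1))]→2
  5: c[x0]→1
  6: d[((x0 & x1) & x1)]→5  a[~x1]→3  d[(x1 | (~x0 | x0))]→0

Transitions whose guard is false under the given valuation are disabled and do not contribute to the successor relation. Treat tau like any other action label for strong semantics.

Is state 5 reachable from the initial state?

Answer: UNREACHABLE

Analysis:
Guard filter leaves 9 enabled edge(s).
Layer 0: {0}
Layer 1: {1,4}  total {0,1,4}
Layer 2: {2,6}  total {0,1,2,4,6}
Reachable = {0,1,2,4,6}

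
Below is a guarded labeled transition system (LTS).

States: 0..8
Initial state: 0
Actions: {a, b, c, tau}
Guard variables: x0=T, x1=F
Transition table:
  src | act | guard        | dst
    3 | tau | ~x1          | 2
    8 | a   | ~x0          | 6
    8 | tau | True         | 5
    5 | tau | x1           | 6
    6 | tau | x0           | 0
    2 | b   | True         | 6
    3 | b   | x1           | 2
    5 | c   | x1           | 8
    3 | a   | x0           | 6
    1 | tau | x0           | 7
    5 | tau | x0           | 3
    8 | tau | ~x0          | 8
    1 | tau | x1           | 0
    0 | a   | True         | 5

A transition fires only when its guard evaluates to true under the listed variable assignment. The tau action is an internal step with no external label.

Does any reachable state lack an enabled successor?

R = {0,2,3,5,6}
  0: a→5  [1 exit(s)]
  2: b→6  [1 exit(s)]
  3: a→6  tau→2  [2 exit(s)]
  5: tau→3  [1 exit(s)]
  6: tau→0  [1 exit(s)]

Answer: DEADLOCK-FREE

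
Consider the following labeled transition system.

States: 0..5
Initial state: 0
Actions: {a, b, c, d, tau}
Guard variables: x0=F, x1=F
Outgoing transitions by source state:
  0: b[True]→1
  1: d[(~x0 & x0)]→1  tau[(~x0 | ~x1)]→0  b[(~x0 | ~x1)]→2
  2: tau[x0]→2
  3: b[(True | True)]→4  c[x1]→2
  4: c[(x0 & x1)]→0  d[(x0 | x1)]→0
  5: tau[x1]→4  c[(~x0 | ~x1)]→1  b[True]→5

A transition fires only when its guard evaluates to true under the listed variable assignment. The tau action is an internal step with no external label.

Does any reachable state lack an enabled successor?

Answer: DEADLOCK at state 2

Trace:
Reachable = {0,1,2}
  0: b→1  [1 exit(s)]
  1: b→2  tau→0  [2 exit(s)]
  2: ∅  [no exit]
trace reaching 2: b·b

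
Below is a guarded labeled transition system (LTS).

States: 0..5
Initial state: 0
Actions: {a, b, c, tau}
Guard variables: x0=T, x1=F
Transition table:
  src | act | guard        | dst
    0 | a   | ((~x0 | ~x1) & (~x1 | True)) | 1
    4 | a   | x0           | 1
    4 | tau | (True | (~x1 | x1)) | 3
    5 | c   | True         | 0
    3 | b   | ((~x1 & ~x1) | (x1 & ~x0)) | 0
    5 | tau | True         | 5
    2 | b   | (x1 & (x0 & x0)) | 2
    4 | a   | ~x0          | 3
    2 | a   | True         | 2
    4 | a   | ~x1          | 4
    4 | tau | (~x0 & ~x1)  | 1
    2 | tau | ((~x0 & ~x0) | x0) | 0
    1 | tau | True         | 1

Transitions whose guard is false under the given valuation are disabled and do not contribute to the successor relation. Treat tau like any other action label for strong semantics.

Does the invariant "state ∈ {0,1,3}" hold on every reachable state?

Answer: INVARIANT HOLDS

Working:
Safe = {0,1,3}
Reachable = {0,1}
  0: safe
  1: safe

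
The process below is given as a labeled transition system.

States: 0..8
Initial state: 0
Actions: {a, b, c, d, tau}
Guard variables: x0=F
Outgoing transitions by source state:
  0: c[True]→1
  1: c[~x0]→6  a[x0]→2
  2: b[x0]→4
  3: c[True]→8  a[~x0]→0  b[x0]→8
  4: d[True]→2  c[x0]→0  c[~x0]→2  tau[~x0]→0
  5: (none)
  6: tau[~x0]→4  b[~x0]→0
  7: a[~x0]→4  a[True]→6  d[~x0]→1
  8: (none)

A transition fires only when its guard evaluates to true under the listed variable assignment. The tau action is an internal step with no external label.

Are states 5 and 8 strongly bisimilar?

Bisimulation quotient by refinement:
  round 0: {{0,1,2,3,4,5,6,7,8}}
  round 1: {{0,1},{2,5,8},{3},{4},{6},{7}}
  round 2: {{0},{1},{2,5,8},{3},{4},{6},{7}}
7 equivalence class(es) (converged in 3)
class of 5: {2,5,8}; class of 8: {2,5,8}

Answer: BISIMILAR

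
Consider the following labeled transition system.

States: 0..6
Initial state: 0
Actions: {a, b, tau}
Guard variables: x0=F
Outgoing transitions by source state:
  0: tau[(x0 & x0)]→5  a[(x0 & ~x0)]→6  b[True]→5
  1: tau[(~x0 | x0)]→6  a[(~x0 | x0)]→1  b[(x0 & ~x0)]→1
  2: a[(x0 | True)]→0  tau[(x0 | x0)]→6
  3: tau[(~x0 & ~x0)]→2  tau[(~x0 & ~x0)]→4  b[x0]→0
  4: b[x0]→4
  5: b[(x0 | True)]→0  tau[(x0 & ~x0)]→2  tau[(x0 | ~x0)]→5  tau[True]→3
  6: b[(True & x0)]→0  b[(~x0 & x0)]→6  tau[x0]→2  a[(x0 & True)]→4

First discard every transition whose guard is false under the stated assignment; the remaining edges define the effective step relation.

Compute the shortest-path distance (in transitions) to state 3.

Breadth-first toward 3:
  L0 = {0}
  L1 = {5}
  L2 = {3}
first hit 3 at d=2 via b·tau

Answer: 2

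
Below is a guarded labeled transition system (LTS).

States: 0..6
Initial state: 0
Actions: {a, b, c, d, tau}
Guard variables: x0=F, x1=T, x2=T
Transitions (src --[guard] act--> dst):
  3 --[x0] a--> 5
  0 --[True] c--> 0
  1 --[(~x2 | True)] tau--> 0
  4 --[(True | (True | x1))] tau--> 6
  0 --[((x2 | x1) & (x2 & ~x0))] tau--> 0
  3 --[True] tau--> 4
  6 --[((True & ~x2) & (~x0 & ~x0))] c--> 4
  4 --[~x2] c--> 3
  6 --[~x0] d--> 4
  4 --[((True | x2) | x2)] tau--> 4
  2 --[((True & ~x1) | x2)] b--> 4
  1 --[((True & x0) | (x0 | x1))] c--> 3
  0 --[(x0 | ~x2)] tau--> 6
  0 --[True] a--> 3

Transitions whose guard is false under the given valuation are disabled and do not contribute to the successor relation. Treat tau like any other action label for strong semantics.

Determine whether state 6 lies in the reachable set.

Answer: REACHABLE

Trace:
After dropping false guards: 10 live edges.
depth 0: {0}
depth 1: {3}  now seen {0,3}
depth 2: {4}  now seen {0,3,4}
depth 3: {6}  now seen {0,3,4,6}
R = {0,3,4,6}
trace reaching 6: a·tau·tau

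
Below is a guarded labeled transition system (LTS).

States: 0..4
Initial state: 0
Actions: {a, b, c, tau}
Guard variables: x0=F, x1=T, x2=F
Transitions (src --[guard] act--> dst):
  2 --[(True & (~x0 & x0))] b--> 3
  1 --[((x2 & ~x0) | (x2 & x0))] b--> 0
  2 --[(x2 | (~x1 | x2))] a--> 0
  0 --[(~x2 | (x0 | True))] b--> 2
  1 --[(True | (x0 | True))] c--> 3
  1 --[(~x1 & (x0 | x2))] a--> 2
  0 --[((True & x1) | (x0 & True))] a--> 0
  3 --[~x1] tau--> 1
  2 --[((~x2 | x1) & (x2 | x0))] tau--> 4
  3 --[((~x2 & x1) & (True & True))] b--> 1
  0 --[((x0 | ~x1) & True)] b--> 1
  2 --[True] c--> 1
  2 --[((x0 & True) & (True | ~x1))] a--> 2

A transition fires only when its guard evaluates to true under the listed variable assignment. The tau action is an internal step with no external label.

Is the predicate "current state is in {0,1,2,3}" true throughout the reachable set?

Answer: INVARIANT HOLDS

Working:
Inv-set: {0,1,2,3}
Reach set: {0,1,2,3}
  0: ✓
  1: ✓
  2: ✓
  3: ✓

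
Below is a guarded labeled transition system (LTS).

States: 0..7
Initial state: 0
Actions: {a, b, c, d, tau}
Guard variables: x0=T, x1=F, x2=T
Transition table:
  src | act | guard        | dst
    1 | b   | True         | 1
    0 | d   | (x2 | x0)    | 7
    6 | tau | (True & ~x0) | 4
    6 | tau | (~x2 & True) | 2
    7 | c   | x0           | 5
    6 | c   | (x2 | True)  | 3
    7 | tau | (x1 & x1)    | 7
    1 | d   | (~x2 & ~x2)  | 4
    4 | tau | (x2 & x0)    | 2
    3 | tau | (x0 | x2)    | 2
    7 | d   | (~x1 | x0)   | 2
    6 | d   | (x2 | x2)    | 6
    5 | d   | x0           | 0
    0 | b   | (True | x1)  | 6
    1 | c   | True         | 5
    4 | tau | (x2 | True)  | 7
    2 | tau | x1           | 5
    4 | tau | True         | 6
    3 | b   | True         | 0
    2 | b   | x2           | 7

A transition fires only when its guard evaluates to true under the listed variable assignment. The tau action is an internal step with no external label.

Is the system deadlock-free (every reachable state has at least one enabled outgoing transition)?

R = {0,2,3,5,6,7}
  0: b→6  d→7  [2 out]
  2: b→7  [1 out]
  3: b→0  tau→2  [2 out]
  5: d→0  [1 out]
  6: c→3  d→6  [2 out]
  7: c→5  d→2  [2 out]

Answer: DEADLOCK-FREE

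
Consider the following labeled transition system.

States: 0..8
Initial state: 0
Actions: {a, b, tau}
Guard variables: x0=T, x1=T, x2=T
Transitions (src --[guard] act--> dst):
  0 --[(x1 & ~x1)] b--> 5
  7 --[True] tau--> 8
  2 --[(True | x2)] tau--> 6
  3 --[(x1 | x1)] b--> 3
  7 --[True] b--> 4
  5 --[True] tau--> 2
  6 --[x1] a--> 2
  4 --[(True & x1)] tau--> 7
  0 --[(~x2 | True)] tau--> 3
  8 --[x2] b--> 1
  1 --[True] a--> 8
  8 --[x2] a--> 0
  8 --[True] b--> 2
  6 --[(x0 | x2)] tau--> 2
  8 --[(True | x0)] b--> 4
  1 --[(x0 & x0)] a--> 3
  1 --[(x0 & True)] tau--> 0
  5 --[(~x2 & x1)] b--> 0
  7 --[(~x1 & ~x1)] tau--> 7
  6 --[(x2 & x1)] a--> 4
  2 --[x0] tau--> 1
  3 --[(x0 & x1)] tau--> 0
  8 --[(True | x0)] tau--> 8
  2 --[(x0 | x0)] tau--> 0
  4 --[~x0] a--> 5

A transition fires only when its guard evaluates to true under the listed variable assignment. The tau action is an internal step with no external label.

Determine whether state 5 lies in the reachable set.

Answer: UNREACHABLE

Working:
Guard filter leaves 21 enabled edge(s).
Layer 0: {0}
Layer 1: {3}  now seen {0,3}
Reachable = {0,3}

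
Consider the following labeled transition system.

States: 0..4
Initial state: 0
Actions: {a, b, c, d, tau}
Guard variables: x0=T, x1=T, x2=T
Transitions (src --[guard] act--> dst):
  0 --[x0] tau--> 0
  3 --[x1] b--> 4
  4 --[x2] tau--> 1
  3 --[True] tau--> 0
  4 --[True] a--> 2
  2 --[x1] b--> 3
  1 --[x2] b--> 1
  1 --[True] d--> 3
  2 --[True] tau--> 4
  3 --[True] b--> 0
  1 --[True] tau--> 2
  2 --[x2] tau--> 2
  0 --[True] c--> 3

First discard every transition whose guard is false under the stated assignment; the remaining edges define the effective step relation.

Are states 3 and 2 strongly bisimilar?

Answer: NOT BISIMILAR

Working:
Refine partition for ~:
  round 0: {{0,1,2,3,4}}
  round 1: {{0},{1},{2,3},{4}}
  round 2: {{0},{1},{2},{3},{4}}
5 equivalence class(es) (converged in 3)
class of 3: {3}; class of 2: {2}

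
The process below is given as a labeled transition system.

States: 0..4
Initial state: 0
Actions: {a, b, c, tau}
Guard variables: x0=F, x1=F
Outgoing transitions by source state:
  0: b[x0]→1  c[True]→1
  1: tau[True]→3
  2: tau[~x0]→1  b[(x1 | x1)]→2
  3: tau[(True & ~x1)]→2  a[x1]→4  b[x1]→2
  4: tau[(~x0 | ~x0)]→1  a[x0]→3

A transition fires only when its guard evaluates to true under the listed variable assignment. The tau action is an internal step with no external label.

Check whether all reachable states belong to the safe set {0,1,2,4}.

Answer: INVARIANT VIOLATED at state 3

Trace:
Safe = {0,1,2,4}
Reach set: {0,1,2,3}
  0: ✓
  1: ✓
  2: ✓
  3: ✗ unsafe
reach 3 via c·tau — violates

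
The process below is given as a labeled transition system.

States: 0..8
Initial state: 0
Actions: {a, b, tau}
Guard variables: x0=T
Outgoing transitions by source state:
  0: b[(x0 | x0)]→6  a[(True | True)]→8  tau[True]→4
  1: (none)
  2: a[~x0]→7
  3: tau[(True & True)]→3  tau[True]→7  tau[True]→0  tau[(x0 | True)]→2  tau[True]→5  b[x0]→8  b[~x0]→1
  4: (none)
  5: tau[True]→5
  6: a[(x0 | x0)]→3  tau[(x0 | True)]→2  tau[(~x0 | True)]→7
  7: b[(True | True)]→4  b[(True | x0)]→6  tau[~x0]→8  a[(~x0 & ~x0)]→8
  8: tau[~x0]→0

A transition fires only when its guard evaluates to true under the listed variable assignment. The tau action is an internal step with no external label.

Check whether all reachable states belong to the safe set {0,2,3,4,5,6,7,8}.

Answer: INVARIANT HOLDS

Trace:
Inv-set: {0,2,3,4,5,6,7,8}
R = {0,2,3,4,5,6,7,8}
  0: ✓
  2: ✓
  3: ✓
  4: ✓
  5: ✓
  6: ✓
  7: ✓
  8: ✓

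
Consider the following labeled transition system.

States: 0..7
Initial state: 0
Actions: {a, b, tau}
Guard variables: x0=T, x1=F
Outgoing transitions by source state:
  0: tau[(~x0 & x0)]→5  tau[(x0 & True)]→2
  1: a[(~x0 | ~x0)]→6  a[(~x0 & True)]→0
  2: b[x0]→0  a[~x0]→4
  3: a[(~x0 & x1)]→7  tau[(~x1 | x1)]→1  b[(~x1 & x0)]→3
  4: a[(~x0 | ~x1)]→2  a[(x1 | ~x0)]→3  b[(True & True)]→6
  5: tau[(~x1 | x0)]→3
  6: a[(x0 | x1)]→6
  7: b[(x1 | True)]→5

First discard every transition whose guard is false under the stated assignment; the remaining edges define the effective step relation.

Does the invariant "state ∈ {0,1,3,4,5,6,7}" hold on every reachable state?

Answer: INVARIANT VIOLATED at state 2

Working:
Safe = {0,1,3,4,5,6,7}
R = {0,2}
  0: safe
  2: outside
reach 2 via tau — violates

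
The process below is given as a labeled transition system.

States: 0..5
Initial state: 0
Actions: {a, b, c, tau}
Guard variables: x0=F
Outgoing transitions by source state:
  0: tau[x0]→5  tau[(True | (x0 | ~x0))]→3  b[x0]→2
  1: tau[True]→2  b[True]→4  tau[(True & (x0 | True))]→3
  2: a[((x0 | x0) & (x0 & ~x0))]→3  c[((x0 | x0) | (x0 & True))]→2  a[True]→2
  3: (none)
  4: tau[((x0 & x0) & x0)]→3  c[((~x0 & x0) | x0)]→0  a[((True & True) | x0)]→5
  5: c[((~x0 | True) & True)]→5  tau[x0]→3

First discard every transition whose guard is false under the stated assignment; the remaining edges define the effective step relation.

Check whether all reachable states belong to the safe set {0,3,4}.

Inv-set: {0,3,4}
R = {0,3}
  0: ✓
  3: ✓

Answer: INVARIANT HOLDS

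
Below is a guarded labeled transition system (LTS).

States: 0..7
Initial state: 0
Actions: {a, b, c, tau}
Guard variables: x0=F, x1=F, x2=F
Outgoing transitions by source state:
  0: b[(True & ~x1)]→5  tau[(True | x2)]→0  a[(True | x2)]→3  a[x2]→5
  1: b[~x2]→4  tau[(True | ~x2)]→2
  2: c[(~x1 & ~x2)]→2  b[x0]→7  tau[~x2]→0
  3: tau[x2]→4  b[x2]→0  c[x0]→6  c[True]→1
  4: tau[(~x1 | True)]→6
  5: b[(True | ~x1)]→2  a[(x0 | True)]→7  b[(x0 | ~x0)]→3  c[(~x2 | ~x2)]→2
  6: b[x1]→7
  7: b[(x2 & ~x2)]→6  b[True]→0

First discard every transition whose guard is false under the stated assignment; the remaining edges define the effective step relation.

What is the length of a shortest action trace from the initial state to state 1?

BFS to 1:
  L0 = {0}
  L1 = {3,5}
  L2 = {1,2,7}
1 enters at depth 2; path a·c

Answer: 2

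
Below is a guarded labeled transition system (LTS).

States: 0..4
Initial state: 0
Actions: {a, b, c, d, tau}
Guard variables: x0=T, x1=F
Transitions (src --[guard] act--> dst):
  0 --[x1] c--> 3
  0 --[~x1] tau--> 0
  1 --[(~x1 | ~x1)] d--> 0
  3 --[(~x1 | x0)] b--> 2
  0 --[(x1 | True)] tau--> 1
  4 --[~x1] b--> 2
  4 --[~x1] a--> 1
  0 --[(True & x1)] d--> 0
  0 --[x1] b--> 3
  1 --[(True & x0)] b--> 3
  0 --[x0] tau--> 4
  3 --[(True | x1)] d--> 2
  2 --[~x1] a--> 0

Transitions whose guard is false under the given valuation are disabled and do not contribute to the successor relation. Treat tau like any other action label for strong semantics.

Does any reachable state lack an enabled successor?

Answer: DEADLOCK-FREE

Working:
Reach set: {0,1,2,3,4}
  0: tau→0  tau→1  tau→4  [3 out]
  1: b→3  d→0  [2 out]
  2: a→0  [1 out]
  3: b→2  d→2  [2 out]
  4: a→1  b→2  [2 out]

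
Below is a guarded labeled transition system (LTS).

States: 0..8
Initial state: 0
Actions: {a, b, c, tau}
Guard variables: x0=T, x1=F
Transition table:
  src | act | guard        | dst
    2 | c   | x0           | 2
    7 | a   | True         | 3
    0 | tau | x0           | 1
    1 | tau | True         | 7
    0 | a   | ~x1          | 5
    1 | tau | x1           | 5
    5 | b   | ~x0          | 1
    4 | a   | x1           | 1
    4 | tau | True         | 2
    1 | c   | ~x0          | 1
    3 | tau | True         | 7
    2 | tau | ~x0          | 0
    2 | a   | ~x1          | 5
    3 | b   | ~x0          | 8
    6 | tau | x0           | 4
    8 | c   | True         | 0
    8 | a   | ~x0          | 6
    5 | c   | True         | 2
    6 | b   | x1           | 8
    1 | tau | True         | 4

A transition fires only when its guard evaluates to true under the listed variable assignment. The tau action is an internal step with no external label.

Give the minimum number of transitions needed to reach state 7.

Answer: 2

Working:
BFS to 7:
  L0 = {0}
  L1 = {1,5}
  L2 = {2,4,7}
depth(7)=2, e.g. tau·tau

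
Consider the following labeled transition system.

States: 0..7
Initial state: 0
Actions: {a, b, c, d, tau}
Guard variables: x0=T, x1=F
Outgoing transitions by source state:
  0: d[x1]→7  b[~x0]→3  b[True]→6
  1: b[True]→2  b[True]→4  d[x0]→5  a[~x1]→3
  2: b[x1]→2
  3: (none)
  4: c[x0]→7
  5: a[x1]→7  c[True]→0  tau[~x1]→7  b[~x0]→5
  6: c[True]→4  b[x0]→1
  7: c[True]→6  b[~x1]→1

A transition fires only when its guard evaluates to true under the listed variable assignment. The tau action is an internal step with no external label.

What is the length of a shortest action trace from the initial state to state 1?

Layered search for 1:
  depth 0: {0}
  depth 1: {6}
  depth 2: {1,4}
1 enters at depth 2; path b·b

Answer: 2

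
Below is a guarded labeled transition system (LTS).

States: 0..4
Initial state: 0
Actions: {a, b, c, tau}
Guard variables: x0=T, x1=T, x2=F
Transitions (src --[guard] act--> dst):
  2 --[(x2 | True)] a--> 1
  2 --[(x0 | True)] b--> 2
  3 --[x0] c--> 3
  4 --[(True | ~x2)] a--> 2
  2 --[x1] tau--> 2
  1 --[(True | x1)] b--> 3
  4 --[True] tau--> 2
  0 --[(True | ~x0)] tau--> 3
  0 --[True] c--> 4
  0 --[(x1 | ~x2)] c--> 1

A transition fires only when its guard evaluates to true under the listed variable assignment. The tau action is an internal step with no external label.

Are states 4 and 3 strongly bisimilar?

Refine partition for ~:
  round 0: {{0,1,2,3,4}}
  round 1: {{0},{1},{2},{3},{4}}
Fixed point at round 2; 5 class(es).
[4]={4}  [3]={3}

Answer: NOT BISIMILAR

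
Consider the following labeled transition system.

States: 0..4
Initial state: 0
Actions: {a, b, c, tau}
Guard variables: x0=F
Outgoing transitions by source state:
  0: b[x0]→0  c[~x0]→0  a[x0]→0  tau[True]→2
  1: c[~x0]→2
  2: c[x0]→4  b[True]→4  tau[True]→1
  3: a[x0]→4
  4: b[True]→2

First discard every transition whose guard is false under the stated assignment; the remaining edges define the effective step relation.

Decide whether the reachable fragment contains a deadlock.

Answer: DEADLOCK-FREE

Analysis:
Reach set: {0,1,2,4}
  0: c→0  tau→2  [2 out]
  1: c→2  [1 out]
  2: b→4  tau→1  [2 out]
  4: b→2  [1 out]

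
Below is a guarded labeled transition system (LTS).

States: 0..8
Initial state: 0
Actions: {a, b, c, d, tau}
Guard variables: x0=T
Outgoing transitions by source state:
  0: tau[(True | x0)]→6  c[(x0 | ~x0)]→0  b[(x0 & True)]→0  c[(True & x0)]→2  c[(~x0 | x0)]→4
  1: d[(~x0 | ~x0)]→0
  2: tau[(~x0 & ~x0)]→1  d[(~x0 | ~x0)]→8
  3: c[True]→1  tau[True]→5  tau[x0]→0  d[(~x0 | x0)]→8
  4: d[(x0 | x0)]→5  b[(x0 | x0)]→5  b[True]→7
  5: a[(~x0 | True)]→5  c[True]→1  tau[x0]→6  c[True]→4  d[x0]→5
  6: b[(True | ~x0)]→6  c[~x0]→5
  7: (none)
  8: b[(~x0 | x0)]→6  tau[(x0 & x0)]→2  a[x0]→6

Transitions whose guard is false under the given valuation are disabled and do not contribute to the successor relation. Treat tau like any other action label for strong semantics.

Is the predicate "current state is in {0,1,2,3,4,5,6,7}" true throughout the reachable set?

Inv-set: {0,1,2,3,4,5,6,7}
Reach set: {0,1,2,4,5,6,7}
  0: ok
  1: ok
  2: ok
  4: ok
  5: ok
  6: ok
  7: ok

Answer: INVARIANT HOLDS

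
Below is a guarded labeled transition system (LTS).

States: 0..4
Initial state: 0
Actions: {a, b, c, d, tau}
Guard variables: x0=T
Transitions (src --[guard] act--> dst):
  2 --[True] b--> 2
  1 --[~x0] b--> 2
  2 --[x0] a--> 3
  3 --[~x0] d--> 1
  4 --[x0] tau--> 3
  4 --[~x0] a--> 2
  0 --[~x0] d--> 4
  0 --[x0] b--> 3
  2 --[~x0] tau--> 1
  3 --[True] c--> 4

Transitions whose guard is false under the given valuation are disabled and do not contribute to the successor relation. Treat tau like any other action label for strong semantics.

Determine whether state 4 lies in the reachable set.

Guard filter leaves 5 enabled edge(s).
L0 = {0}
L1 = {3}  cumulative {0,3}
L2 = {4}  cumulative {0,3,4}
Reachable = {0,3,4}
trace reaching 4: b·c

Answer: REACHABLE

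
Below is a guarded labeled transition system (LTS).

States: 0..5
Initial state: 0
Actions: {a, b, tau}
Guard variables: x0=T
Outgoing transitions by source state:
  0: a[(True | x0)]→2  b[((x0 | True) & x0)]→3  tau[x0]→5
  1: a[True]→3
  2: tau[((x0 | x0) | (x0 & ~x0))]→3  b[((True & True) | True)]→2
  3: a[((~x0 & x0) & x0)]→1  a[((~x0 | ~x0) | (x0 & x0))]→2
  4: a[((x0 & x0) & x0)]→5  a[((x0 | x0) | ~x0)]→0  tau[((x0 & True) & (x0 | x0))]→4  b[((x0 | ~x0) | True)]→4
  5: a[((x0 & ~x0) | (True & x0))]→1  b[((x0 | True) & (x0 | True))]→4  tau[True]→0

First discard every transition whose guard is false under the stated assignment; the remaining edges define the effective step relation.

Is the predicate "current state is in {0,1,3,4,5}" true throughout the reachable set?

Answer: INVARIANT VIOLATED at state 2

Trace:
Inv-set: {0,1,3,4,5}
Reach set: {0,1,2,3,4,5}
  0: safe
  1: safe
  2: ✗ unsafe
  3: safe
  4: safe
  5: safe
counterexample path to 2: a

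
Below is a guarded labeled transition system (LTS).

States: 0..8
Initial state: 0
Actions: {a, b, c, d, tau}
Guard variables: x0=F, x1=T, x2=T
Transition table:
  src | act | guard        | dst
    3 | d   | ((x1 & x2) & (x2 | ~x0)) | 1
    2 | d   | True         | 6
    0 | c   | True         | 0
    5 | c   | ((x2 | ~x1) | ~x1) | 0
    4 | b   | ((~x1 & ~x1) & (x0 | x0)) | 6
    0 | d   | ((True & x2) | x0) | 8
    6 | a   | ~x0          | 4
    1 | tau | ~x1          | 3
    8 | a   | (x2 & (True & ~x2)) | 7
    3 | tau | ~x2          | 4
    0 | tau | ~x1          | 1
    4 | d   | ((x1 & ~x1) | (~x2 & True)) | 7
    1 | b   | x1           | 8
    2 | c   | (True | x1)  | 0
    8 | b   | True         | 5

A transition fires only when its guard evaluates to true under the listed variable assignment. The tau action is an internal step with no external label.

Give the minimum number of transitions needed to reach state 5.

Answer: 2

Analysis:
BFS to 5:
  Layer 0: {0}
  Layer 1: {8}
  Layer 2: {5}
5 enters at depth 2; path d·b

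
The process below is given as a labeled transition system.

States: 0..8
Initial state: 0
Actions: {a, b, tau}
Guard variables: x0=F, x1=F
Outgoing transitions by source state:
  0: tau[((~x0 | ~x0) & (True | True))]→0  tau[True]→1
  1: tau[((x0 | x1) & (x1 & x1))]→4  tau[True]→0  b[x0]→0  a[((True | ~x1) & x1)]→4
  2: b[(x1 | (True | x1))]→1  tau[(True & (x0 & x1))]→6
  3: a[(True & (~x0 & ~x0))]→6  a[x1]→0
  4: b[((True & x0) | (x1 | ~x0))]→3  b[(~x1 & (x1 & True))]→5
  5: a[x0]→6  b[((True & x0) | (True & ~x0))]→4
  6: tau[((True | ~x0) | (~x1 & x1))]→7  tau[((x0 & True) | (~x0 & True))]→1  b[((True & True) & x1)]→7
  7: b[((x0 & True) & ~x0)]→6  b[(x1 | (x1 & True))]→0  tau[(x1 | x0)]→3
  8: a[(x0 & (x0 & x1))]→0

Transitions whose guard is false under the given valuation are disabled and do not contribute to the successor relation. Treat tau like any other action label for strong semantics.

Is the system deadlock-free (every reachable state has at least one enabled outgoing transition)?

R = {0,1}
  0: tau→0  tau→1  [2 exit(s)]
  1: tau→0  [1 exit(s)]

Answer: DEADLOCK-FREE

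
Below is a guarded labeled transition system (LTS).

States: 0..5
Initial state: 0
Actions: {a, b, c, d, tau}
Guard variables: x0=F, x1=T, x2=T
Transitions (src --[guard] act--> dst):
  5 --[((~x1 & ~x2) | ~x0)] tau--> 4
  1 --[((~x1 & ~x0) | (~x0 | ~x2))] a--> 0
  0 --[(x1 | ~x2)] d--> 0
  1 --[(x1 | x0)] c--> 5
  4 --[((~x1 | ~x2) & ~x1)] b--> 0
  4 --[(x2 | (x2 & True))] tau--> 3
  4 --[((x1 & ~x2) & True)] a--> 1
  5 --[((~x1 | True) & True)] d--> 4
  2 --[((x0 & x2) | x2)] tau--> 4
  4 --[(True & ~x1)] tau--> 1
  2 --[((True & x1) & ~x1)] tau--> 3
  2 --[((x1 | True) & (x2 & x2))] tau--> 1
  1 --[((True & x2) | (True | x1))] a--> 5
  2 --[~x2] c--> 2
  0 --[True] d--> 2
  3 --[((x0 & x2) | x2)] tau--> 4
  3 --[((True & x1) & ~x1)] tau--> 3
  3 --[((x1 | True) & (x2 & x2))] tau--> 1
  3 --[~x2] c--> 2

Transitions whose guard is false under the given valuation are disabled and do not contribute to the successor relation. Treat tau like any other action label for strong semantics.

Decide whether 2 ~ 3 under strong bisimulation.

Answer: BISIMILAR

Working:
Bisimulation quotient by refinement:
  round 0: {{0,1,2,3,4,5}}
  round 1: {{0},{1},{2,3,4},{5}}
  round 2: {{0},{1},{2,3},{4},{5}}
stable after 3 split(s): 5 block(s)
[2]={2,3}  [3]={2,3}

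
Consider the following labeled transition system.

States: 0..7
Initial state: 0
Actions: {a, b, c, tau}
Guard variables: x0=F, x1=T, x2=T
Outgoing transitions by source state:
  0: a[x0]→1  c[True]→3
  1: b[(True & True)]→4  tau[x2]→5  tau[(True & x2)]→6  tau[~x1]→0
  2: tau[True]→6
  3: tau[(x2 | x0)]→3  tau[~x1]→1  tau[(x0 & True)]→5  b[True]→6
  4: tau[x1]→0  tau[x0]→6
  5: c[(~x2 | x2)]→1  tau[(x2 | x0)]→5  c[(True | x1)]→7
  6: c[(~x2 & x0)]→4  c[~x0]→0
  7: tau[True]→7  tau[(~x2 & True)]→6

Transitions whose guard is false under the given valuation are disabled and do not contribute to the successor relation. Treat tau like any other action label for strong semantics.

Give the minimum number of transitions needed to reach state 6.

Breadth-first toward 6:
  depth 0: {0}
  depth 1: {3}
  depth 2: {6}
6 enters at depth 2; path c·b

Answer: 2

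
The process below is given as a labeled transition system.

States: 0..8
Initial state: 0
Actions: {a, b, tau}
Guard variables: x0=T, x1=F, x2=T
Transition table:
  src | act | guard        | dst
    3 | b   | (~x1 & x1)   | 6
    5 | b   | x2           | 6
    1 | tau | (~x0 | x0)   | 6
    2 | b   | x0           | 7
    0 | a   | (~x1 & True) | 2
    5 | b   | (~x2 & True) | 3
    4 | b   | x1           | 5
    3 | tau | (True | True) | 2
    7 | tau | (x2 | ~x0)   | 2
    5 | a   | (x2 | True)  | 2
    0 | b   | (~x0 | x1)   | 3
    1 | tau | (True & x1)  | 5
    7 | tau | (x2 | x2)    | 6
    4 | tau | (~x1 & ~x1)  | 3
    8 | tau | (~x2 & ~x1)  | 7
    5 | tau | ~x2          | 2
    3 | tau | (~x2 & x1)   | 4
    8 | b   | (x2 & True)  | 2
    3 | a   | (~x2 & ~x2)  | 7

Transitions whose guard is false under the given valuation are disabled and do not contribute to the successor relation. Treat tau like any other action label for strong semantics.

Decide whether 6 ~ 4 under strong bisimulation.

Answer: NOT BISIMILAR

Trace:
Compute ~ classes (split until stable):
  round 0: {{0,1,2,3,4,5,6,7,8}}
  round 1: {{0},{1,3,4,7},{2,8},{5},{6}}
  round 2: {{0},{1},{2},{3},{4},{5},{6},{7},{8}}
stable after 3 split(s): 9 block(s)
6∈{6}, 4∈{4}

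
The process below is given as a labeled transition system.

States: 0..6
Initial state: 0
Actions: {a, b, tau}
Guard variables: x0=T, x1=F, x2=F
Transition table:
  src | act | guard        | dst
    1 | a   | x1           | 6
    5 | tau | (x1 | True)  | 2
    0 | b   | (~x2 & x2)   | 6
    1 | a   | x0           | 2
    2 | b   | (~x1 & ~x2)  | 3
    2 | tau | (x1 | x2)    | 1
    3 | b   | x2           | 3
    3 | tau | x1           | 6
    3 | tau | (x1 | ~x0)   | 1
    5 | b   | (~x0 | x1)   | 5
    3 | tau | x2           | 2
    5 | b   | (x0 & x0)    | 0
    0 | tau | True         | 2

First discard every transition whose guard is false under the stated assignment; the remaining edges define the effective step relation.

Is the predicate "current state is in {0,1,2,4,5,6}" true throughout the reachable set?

Answer: INVARIANT VIOLATED at state 3

Trace:
Inv-set: {0,1,2,4,5,6}
Reach set: {0,2,3}
  0: ✓
  2: ✓
  3: ✗ unsafe
reach 3 via tau·b — violates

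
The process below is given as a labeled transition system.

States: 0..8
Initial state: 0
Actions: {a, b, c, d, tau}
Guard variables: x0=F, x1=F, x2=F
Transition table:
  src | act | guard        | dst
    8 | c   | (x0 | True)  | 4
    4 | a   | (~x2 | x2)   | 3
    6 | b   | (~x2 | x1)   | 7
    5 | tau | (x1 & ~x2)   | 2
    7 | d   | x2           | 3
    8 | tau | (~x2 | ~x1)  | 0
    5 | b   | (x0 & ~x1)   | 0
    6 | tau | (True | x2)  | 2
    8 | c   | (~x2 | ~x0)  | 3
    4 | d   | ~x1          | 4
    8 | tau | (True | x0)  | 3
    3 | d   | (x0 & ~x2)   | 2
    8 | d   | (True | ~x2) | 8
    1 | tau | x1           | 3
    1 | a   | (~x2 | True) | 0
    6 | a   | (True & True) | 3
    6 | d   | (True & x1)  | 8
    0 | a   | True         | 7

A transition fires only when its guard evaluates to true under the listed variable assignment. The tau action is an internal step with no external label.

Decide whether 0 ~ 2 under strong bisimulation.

Answer: NOT BISIMILAR

Working:
Compute ~ classes (split until stable):
  round 0: {{0,1,2,3,4,5,6,7,8}}
  round 1: {{0,1},{2,3,5,7},{4},{6},{8}}
  round 2: {{0},{1},{2,3,5,7},{4},{6},{8}}
6 equivalence class(es) (converged in 3)
class of 0: {0}; class of 2: {2,3,5,7}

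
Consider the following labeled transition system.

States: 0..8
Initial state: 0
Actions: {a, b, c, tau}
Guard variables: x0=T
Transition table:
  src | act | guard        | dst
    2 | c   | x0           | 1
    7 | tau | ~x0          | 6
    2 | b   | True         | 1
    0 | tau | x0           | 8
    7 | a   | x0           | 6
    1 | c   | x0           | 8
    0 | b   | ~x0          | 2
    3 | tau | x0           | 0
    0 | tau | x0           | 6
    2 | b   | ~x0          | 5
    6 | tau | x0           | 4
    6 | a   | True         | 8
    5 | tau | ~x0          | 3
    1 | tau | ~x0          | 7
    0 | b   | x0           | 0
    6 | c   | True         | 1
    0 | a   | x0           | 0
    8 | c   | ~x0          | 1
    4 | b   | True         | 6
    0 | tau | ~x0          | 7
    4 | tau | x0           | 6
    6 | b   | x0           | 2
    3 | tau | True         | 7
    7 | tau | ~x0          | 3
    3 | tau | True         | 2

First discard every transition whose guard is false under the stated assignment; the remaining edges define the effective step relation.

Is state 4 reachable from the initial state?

After dropping false guards: 17 live edges.
L0 = {0}
L1 = {6,8}  total {0,6,8}
L2 = {1,2,4}  total {0,1,2,4,6,8}
Reach set: {0,1,2,4,6,8}
trace reaching 4: tau·tau

Answer: REACHABLE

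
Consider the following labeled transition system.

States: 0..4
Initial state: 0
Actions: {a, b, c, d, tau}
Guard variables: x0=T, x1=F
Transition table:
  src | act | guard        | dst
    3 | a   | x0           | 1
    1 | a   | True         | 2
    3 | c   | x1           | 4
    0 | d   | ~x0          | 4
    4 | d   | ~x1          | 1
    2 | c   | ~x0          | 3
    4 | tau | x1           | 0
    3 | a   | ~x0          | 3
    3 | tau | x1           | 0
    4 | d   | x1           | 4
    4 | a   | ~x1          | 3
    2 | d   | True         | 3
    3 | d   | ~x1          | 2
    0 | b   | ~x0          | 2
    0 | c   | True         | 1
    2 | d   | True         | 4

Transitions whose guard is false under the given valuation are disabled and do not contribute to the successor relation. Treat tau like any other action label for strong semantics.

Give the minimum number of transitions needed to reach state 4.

Answer: 3

Analysis:
Layered search for 4:
  depth 0: {0}
  depth 1: {1}
  depth 2: {2}
  depth 3: {3,4}
depth(4)=3, e.g. c·a·d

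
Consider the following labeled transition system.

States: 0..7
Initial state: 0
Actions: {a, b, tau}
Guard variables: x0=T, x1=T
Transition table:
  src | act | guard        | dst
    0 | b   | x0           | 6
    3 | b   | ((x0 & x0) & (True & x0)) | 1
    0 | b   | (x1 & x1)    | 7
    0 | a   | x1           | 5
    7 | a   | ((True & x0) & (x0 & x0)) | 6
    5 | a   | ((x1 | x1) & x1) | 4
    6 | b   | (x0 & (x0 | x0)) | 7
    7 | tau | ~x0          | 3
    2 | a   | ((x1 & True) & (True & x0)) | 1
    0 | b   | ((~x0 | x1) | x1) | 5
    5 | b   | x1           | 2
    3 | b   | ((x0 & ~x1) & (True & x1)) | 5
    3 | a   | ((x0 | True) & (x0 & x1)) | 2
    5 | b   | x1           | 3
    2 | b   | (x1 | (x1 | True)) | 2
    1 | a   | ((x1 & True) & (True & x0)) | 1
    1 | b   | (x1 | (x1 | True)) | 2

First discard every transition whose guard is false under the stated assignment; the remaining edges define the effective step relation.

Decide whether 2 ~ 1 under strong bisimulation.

Compute ~ classes (split until stable):
  round 0: {{0,1,2,3,4,5,6,7}}
  round 1: {{0,1,2,3,5},{4},{6},{7}}
  round 2: {{0},{1,2,3},{4},{5},{6},{7}}
6 equivalence class(es) (converged in 3)
[2]={1,2,3}  [1]={1,2,3}

Answer: BISIMILAR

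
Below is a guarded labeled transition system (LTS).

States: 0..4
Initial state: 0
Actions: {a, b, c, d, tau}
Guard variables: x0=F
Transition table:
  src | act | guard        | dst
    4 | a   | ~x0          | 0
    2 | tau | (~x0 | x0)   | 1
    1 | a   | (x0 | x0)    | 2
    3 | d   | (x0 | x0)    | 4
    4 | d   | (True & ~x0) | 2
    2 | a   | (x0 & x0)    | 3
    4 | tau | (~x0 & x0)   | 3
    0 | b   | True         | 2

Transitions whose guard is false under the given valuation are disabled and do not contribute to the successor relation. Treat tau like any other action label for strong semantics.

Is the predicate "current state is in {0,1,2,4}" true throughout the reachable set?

Answer: INVARIANT HOLDS

Analysis:
Allowed set {0,1,2,4}
Reachable = {0,1,2}
  0: safe
  1: safe
  2: safe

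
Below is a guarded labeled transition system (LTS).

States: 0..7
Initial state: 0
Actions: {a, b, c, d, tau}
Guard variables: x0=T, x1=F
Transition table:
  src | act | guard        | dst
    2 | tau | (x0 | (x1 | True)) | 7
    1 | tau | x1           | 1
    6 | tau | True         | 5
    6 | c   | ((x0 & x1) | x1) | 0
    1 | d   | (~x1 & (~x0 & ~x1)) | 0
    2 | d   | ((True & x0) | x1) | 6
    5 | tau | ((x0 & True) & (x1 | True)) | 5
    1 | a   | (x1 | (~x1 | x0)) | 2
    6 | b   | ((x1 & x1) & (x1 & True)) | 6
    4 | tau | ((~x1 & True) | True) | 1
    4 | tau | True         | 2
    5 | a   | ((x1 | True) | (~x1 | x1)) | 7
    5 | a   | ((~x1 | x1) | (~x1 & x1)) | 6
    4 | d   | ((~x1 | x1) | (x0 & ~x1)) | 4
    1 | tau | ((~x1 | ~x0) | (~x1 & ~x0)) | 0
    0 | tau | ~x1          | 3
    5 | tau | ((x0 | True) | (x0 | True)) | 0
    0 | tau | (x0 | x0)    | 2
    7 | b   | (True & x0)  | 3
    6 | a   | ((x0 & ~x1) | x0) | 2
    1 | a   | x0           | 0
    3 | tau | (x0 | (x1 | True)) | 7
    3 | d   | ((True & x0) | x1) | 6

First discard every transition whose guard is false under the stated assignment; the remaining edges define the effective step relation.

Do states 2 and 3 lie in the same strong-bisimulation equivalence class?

Compute ~ classes (split until stable):
  P[0] = {{0,1,2,3,4,5,6,7}}
  P[1] = {{0},{1,5,6},{2,3,4},{7}}
  P[2] = {{0},{1},{2,3},{4},{5},{6},{7}}
stable after 3 split(s): 7 block(s)
class of 2: {2,3}; class of 3: {2,3}

Answer: BISIMILAR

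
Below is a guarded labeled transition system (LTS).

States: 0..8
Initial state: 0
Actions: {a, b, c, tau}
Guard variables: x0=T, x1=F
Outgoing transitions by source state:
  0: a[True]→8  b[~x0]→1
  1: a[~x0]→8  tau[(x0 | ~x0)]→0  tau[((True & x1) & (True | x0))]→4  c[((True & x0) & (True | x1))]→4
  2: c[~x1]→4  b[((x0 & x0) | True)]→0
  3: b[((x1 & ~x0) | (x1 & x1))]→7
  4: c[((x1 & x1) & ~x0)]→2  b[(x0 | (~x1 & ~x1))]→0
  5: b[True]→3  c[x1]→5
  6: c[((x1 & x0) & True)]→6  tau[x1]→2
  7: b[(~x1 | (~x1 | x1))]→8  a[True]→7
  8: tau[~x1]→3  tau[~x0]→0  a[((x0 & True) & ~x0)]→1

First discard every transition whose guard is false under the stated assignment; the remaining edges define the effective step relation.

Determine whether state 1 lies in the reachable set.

Guard filter leaves 10 enabled edge(s).
depth 0: {0}
depth 1: {8}  cumulative {0,8}
depth 2: {3}  cumulative {0,3,8}
Reachable = {0,3,8}

Answer: UNREACHABLE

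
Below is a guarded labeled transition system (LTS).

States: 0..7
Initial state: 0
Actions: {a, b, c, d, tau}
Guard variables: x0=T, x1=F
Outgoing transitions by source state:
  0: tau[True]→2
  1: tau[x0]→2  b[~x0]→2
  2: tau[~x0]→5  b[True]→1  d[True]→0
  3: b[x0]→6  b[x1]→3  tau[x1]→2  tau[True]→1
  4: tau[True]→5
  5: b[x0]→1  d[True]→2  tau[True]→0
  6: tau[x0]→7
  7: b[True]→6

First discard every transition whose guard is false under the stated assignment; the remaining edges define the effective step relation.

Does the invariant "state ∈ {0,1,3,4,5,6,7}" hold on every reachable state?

Answer: INVARIANT VIOLATED at state 2

Trace:
Allowed set {0,1,3,4,5,6,7}
Reachable = {0,1,2}
  0: safe
  1: safe
  2: ✗ unsafe
witness against invariant: tau → 2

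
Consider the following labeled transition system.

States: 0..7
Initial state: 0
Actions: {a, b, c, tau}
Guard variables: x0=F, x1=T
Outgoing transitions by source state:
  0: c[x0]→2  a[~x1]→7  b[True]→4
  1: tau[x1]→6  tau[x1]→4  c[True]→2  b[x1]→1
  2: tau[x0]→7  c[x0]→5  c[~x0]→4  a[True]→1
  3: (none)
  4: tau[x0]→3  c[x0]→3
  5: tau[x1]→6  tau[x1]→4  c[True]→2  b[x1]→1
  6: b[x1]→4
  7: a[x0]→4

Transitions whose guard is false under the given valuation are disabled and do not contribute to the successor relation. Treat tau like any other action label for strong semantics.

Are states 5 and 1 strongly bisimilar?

Answer: BISIMILAR

Working:
Refine partition for ~:
  π0 = {{0,1,2,3,4,5,6,7}}
  π1 = {{0,6},{1,5},{2},{3,4,7}}
4 equivalence class(es) (converged in 2)
class of 5: {1,5}; class of 1: {1,5}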